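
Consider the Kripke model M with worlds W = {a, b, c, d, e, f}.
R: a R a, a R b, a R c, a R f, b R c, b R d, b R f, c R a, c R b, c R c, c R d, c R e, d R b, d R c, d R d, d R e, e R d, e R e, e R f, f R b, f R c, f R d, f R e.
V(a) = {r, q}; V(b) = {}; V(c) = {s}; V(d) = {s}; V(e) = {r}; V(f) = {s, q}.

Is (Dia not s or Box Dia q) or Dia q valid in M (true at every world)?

Yes

Let φ = (Dia not s or Box Dia q) or Dia q. Evaluate φ at each world:
  a (successors {a, b, c, f}): φ is true.
  b (successors {c, d, f}): φ is true.
  c (successors {a, b, c, d, e}): φ is true.
  d (successors {b, c, d, e}): φ is true.
  e (successors {d, e, f}): φ is true.
  f (successors {b, c, d, e}): φ is true.
For instance, at e:
  At e: Dia not s or Box Dia q is true, Dia q is true, so (Dia not s or Box Dia q) or Dia q is true.
    At e: Dia not s is true, Box Dia q is false, so Dia not s or Box Dia q is true.
      At e: Dia not s requires not s at some successor in {d, e, f}.
        not s holds at e, so Dia not s is true at e.
      At e: Box Dia q requires Dia q at every successor {d, e, f}.
        Dia q fails at d, so Box Dia q is false at e.
    At e: Dia q requires q at some successor in {d, e, f}.
      q holds at f, so Dia q is true at e.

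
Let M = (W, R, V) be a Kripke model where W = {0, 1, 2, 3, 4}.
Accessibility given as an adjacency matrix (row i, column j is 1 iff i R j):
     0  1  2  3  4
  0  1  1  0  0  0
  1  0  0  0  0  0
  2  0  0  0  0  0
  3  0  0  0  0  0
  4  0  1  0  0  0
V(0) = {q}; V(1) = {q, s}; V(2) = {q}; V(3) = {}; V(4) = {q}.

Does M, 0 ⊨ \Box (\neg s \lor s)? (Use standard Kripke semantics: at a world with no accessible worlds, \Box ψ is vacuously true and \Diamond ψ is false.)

Yes

Recall that \Box ψ holds at a world iff ψ holds at every accessible world, and \Diamond ψ holds iff ψ holds at some accessible world.
At 0: \Box (\neg s \lor s) requires \neg s \lor s at every successor {0, 1}.
  At 0: \neg s \lor s is true.
  At 1: \neg s \lor s is true.
So \Box (\neg s \lor s) is true at 0.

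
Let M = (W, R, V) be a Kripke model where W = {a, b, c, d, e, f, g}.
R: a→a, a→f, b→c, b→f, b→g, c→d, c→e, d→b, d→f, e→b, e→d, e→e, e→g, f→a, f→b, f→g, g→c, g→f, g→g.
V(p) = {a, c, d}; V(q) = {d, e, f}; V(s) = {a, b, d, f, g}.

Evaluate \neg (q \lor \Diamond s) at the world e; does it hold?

Recall that \Diamond ψ holds at a world iff ψ holds at some accessible world.
At e: q \lor \Diamond s is true, so \neg (q \lor \Diamond s) is false.
  At e: q is true, \Diamond s is true, so q \lor \Diamond s is true.
    At e: \Diamond s requires s at some successor in {b, d, e, g}.
      s holds at b, so \Diamond s is true at e.

No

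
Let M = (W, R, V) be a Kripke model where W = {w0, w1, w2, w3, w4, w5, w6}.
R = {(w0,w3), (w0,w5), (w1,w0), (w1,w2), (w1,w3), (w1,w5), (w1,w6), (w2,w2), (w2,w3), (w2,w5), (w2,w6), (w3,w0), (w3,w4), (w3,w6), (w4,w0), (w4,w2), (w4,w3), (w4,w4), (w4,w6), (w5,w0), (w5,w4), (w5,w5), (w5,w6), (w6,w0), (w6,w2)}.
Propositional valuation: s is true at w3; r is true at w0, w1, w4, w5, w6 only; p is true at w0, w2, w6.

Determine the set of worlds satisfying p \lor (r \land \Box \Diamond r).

Let φ = p \lor (r \land \Box \Diamond r). Evaluate φ at each world:
  w0 (successors {w3, w5}): φ is true.
  w1 (successors {w0, w2, w3, w5, w6}): φ is true.
  w2 (successors {w2, w3, w5, w6}): φ is true.
  w3 (successors {w0, w4, w6}): φ is false.
  w4 (successors {w0, w2, w3, w4, w6}): φ is true.
  w5 (successors {w0, w4, w5, w6}): φ is true.
  w6 (successors {w0, w2}): φ is true.
For instance, at w6:
  At w6: p is true, r \land \Box \Diamond r is true, so p \lor (r \land \Box \Diamond r) is true.
    At w6: r is true, \Box \Diamond r is true, so r \land \Box \Diamond r is true.
      At w6: \Box \Diamond r requires \Diamond r at every successor {w0, w2}.
        At w0: \Diamond r is true.
        At w2: \Diamond r is true.
      So \Box \Diamond r is true at w6.
Satisfying worlds: {w0, w1, w2, w4, w5, w6}

w0, w1, w2, w4, w5, w6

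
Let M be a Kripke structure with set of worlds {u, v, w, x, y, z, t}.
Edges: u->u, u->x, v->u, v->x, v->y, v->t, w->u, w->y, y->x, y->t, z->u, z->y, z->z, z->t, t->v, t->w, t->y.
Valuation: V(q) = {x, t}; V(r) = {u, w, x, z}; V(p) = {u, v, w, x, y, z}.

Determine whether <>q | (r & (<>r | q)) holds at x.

Yes

At x: <>q is false, r & (<>r | q) is true, so <>q | (r & (<>r | q)) is true.
  At x: no accessible worlds, so <>q is false.
  At x: r is true, <>r | q is true, so r & (<>r | q) is true.
    At x: <>r is false, q is true, so <>r | q is true.
      At x: no accessible worlds, so <>r is false.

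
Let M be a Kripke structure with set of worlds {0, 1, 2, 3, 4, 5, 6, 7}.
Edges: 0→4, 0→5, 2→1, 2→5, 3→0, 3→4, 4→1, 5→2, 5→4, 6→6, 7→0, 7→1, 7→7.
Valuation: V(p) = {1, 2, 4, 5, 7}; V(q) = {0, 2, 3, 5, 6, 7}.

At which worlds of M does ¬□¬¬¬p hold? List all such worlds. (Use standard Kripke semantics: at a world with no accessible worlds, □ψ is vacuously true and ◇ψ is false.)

0, 2, 3, 4, 5, 7

Let φ = ¬□¬¬¬p. Evaluate φ at each world:
  0 (successors {4, 5}): φ is true.
  1 (successors ∅): φ is false.
  2 (successors {1, 5}): φ is true.
  3 (successors {0, 4}): φ is true.
  4 (successors {1}): φ is true.
  5 (successors {2, 4}): φ is true.
  6 (successors {6}): φ is false.
  7 (successors {0, 1, 7}): φ is true.
For instance, at 3:
  At 3: □¬¬¬p is false, so ¬□¬¬¬p is true.
    At 3: □¬¬¬p requires ¬¬¬p at every successor {0, 4}.
      ¬¬¬p fails at 4, so □¬¬¬p is false at 3.
Satisfying worlds: {0, 2, 3, 4, 5, 7}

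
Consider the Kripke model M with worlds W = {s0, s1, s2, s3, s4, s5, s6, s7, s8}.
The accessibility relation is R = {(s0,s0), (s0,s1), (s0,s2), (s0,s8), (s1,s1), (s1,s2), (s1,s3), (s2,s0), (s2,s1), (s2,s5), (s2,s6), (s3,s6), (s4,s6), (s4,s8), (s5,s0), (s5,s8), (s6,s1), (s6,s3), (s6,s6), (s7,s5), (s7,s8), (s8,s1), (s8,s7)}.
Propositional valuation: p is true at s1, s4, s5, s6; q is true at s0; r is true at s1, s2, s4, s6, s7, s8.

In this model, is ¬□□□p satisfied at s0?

Yes

At s0: □□□p is false, so ¬□□□p is true.
  At s0: □□□p requires □□p at every successor {s0, s1, s2, s8}.
    □□p fails at s0, so □□□p is false at s0.
      At s0: □□p requires □p at every successor {s0, s1, s2, s8}.
        □p fails at s0, so □□p is false at s0.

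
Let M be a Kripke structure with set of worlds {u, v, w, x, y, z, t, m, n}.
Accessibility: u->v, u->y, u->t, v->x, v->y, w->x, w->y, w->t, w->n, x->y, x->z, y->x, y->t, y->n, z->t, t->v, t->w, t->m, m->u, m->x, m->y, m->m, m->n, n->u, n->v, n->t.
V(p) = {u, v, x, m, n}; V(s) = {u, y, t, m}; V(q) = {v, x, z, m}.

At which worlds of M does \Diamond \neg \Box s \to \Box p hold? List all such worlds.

none

Let φ = \Diamond \neg \Box s \to \Box p. Evaluate φ at each world:
  u (successors {v, y, t}): φ is false.
  v (successors {x, y}): φ is false.
  w (successors {x, y, t, n}): φ is false.
  x (successors {y, z}): φ is false.
  y (successors {x, t, n}): φ is false.
  z (successors {t}): φ is false.
  t (successors {v, w, m}): φ is false.
  m (successors {u, x, y, m, n}): φ is false.
  n (successors {u, v, t}): φ is false.
For instance, at z:
  At z: \Diamond \neg \Box s is true, \Box p is false, so \Diamond \neg \Box s \to \Box p is false.
    At z: \Diamond \neg \Box s requires \neg \Box s at some successor in {t}.
      \neg \Box s holds at t, so \Diamond \neg \Box s is true at z.
    At z: \Box p requires p at every successor {t}.
      p fails at t, so \Box p is false at z.
Satisfying worlds: none.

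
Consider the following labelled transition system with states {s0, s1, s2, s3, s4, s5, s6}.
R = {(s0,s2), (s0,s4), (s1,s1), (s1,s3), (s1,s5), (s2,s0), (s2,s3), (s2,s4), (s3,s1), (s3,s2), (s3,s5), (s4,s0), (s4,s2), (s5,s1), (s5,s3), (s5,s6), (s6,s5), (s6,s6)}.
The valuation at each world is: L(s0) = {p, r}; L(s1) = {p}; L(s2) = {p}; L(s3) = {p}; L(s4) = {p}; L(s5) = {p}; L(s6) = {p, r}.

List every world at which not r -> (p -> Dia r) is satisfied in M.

s0, s2, s4, s5, s6

Let φ = not r -> (p -> Dia r). Evaluate φ at each world:
  s0 (successors {s2, s4}): φ is true.
  s1 (successors {s1, s3, s5}): φ is false.
  s2 (successors {s0, s3, s4}): φ is true.
  s3 (successors {s1, s2, s5}): φ is false.
  s4 (successors {s0, s2}): φ is true.
  s5 (successors {s1, s3, s6}): φ is true.
  s6 (successors {s5, s6}): φ is true.
For instance, at s3:
  At s3: not r is true, p -> Dia r is false, so not r -> (p -> Dia r) is false.
    At s3: p is true, Dia r is false, so p -> Dia r is false.
      At s3: Dia r requires r at some successor in {s1, s2, s5}.
        At s1: r is false.
        At s2: r is false.
        At s5: r is false.
      So Dia r is false at s3.
Satisfying worlds: {s0, s2, s4, s5, s6}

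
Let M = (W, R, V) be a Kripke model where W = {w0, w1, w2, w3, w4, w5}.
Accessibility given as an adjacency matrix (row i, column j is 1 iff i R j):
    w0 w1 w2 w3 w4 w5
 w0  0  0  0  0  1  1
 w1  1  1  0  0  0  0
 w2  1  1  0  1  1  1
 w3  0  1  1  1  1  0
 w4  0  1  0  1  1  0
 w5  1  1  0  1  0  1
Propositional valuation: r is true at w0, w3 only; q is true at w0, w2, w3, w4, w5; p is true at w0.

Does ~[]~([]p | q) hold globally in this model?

Yes

Recall that []ψ holds at a world iff ψ holds at every accessible world, and <>ψ holds iff ψ holds at some accessible world.
Let φ = ~[]~([]p | q). Evaluate φ at each world:
  w0 (successors {w4, w5}): φ is true.
  w1 (successors {w0, w1}): φ is true.
  w2 (successors {w0, w1, w3, w4, w5}): φ is true.
  w3 (successors {w1, w2, w3, w4}): φ is true.
  w4 (successors {w1, w3, w4}): φ is true.
  w5 (successors {w0, w1, w3, w5}): φ is true.
For instance, at w1:
  At w1: []~([]p | q) is false, so ~[]~([]p | q) is true.
    At w1: []~([]p | q) requires ~([]p | q) at every successor {w0, w1}.
      ~([]p | q) fails at w0, so []~([]p | q) is false at w1.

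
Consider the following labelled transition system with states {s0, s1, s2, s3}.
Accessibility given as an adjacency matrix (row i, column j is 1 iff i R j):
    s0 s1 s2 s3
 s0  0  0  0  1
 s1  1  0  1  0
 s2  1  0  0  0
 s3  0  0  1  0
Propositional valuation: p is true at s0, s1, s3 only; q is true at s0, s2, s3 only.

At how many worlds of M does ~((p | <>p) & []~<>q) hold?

4

Let φ = ~((p | <>p) & []~<>q). Evaluate φ at each world:
  s0 (successors {s3}): φ is true.
  s1 (successors {s0, s2}): φ is true.
  s2 (successors {s0}): φ is true.
  s3 (successors {s2}): φ is true.
For instance, at s0:
  At s0: (p | <>p) & []~<>q is false, so ~((p | <>p) & []~<>q) is true.
    At s0: p | <>p is true, []~<>q is false, so (p | <>p) & []~<>q is false.
      At s0: p is true, <>p is true, so p | <>p is true.
      At s0: []~<>q requires ~<>q at every successor {s3}.
        ~<>q fails at s3, so []~<>q is false at s0.
Satisfying worlds: {s0, s1, s2, s3}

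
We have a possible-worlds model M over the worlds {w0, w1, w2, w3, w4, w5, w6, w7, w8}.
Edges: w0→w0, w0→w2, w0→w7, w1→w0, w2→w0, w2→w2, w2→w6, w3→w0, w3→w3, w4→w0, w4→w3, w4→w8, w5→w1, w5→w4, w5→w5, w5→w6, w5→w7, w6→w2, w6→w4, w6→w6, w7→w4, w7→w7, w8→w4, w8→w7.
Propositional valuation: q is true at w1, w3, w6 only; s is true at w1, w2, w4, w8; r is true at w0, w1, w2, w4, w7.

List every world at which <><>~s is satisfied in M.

Let φ = <><>~s. Evaluate φ at each world:
  w0 (successors {w0, w2, w7}): φ is true.
  w1 (successors {w0}): φ is true.
  w2 (successors {w0, w2, w6}): φ is true.
  w3 (successors {w0, w3}): φ is true.
  w4 (successors {w0, w3, w8}): φ is true.
  w5 (successors {w1, w4, w5, w6, w7}): φ is true.
  w6 (successors {w2, w4, w6}): φ is true.
  w7 (successors {w4, w7}): φ is true.
  w8 (successors {w4, w7}): φ is true.
For instance, at w2:
  At w2: <><>~s requires <>~s at some successor in {w0, w2, w6}.
    <>~s holds at w0, so <><>~s is true at w2.
      At w0: <>~s requires ~s at some successor in {w0, w2, w7}.
        ~s holds at w0, so <>~s is true at w0.
Satisfying worlds: {w0, w1, w2, w3, w4, w5, w6, w7, w8}

w0, w1, w2, w3, w4, w5, w6, w7, w8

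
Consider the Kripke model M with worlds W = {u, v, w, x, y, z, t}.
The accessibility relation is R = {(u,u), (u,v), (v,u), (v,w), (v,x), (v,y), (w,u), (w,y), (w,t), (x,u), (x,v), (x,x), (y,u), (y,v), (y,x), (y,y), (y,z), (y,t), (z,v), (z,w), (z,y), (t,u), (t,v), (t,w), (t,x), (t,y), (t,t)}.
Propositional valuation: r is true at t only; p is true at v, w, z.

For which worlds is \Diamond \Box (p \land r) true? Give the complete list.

Let φ = \Diamond \Box (p \land r). Evaluate φ at each world:
  u (successors {u, v}): φ is false.
  v (successors {u, w, x, y}): φ is false.
  w (successors {u, y, t}): φ is false.
  x (successors {u, v, x}): φ is false.
  y (successors {u, v, x, y, z, t}): φ is false.
  z (successors {v, w, y}): φ is false.
  t (successors {u, v, w, x, y, t}): φ is false.
For instance, at y:
  At y: \Diamond \Box (p \land r) requires \Box (p \land r) at some successor in {u, v, x, y, z, t}.
    At u: \Box (p \land r) is false.
    At v: \Box (p \land r) is false.
    At x: \Box (p \land r) is false.
    At y: \Box (p \land r) is false.
    At z: \Box (p \land r) is false.
    At t: \Box (p \land r) is false.
  So \Diamond \Box (p \land r) is false at y.
Satisfying worlds: none.

none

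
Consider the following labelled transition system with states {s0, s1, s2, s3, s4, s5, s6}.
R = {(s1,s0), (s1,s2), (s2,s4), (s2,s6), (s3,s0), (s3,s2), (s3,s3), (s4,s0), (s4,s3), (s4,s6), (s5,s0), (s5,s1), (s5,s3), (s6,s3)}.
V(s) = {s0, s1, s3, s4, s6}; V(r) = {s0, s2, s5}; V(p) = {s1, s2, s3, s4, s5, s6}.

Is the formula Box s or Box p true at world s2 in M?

At s2: Box s is true, Box p is true, so Box s or Box p is true.
  At s2: Box s requires s at every successor {s4, s6}.
    At s4: s is true.
    At s6: s is true.
  So Box s is true at s2.
  At s2: Box p requires p at every successor {s4, s6}.
    At s4: p is true.
    At s6: p is true.
  So Box p is true at s2.

Yes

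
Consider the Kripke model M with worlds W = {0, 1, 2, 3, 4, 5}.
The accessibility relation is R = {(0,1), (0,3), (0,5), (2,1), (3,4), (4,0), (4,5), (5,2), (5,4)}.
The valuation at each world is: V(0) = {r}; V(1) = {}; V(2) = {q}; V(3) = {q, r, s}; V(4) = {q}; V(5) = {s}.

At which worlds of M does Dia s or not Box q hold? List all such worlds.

0, 2, 4

Recall that Box ψ holds at a world iff ψ holds at every accessible world, and Dia ψ holds iff ψ holds at some accessible world.
Let φ = Dia s or not Box q. Evaluate φ at each world:
  0 (successors {1, 3, 5}): φ is true.
  1 (successors ∅): φ is false.
  2 (successors {1}): φ is true.
  3 (successors {4}): φ is false.
  4 (successors {0, 5}): φ is true.
  5 (successors {2, 4}): φ is false.
For instance, at 5:
  At 5: Dia s is false, not Box q is false, so Dia s or not Box q is false.
    At 5: Dia s requires s at some successor in {2, 4}.
      At 2: s is false.
      At 4: s is false.
    So Dia s is false at 5.
    At 5: Box q is true, so not Box q is false.
      At 5: Box q requires q at every successor {2, 4}.
        At 2: q is true.
        At 4: q is true.
      So Box q is true at 5.
Satisfying worlds: {0, 2, 4}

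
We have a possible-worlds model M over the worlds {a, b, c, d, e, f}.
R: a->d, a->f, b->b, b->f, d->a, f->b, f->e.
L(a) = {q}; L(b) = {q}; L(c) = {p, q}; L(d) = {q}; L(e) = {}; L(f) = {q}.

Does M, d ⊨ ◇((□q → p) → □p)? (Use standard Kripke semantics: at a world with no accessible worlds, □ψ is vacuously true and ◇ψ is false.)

At d: ◇((□q → p) → □p) requires (□q → p) → □p at some successor in {a}.
  (□q → p) → □p holds at a, so ◇((□q → p) → □p) is true at d.
    At a: □q → p is false, □p is false, so (□q → p) → □p is true.
      At a: □q is true, p is false, so □q → p is false.
      At a: □p requires p at every successor {d, f}.
        p fails at d, so □p is false at a.

Yes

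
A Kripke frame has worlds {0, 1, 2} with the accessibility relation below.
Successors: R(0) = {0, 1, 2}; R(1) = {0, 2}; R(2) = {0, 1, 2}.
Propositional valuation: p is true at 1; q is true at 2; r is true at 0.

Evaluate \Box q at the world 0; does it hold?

No

At 0: \Box q requires q at every successor {0, 1, 2}.
  q fails at 0, so \Box q is false at 0.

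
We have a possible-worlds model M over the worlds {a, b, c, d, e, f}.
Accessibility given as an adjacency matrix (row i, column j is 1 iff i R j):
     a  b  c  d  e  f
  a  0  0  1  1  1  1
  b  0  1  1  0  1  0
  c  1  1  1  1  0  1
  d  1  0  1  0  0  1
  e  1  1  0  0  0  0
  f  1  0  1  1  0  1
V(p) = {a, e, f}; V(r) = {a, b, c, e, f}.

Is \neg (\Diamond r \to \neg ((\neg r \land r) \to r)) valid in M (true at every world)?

Yes

Recall that \Diamond ψ holds at a world iff ψ holds at some accessible world.
Let φ = \neg (\Diamond r \to \neg ((\neg r \land r) \to r)). Evaluate φ at each world:
  a (successors {c, d, e, f}): φ is true.
  b (successors {b, c, e}): φ is true.
  c (successors {a, b, c, d, f}): φ is true.
  d (successors {a, c, f}): φ is true.
  e (successors {a, b}): φ is true.
  f (successors {a, c, d, f}): φ is true.
For instance, at b:
  At b: \Diamond r \to \neg ((\neg r \land r) \to r) is false, so \neg (\Diamond r \to \neg ((\neg r \land r) \to r)) is true.
    At b: \Diamond r is true, \neg ((\neg r \land r) \to r) is false, so \Diamond r \to \neg ((\neg r \land r) \to r) is false.
      At b: \Diamond r requires r at some successor in {b, c, e}.
        r holds at b, so \Diamond r is true at b.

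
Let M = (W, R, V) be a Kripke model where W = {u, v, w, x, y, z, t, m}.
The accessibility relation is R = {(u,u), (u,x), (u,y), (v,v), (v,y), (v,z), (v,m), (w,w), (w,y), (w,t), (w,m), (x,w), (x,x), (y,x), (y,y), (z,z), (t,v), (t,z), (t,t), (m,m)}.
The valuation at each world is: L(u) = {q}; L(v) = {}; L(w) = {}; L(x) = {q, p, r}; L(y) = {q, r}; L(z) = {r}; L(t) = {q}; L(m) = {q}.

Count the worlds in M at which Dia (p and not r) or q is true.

Recall that Dia ψ holds at a world iff ψ holds at some accessible world.
Let φ = Dia (p and not r) or q. Evaluate φ at each world:
  u (successors {u, x, y}): φ is true.
  v (successors {v, y, z, m}): φ is false.
  w (successors {w, y, t, m}): φ is false.
  x (successors {w, x}): φ is true.
  y (successors {x, y}): φ is true.
  z (successors {z}): φ is false.
  t (successors {v, z, t}): φ is true.
  m (successors {m}): φ is true.
For instance, at y:
  At y: Dia (p and not r) is false, q is true, so Dia (p and not r) or q is true.
    At y: Dia (p and not r) requires p and not r at some successor in {x, y}.
      At x: p and not r is false.
      At y: p and not r is false.
    So Dia (p and not r) is false at y.
Satisfying worlds: {u, x, y, t, m}

5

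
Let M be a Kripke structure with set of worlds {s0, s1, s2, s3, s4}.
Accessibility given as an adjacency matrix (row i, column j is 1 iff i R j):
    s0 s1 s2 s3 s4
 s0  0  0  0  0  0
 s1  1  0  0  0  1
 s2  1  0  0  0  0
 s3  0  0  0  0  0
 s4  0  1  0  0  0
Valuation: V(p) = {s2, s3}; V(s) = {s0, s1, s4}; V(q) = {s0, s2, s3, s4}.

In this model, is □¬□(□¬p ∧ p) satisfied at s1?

No

Recall that □ψ holds at a world iff ψ holds at every accessible world, and ◇ψ holds iff ψ holds at some accessible world.
At s1: □¬□(□¬p ∧ p) requires ¬□(□¬p ∧ p) at every successor {s0, s4}.
  ¬□(□¬p ∧ p) fails at s0, so □¬□(□¬p ∧ p) is false at s1.
    At s0: □(□¬p ∧ p) is true, so ¬□(□¬p ∧ p) is false.
      At s0: no accessible worlds, so □(□¬p ∧ p) holds vacuously.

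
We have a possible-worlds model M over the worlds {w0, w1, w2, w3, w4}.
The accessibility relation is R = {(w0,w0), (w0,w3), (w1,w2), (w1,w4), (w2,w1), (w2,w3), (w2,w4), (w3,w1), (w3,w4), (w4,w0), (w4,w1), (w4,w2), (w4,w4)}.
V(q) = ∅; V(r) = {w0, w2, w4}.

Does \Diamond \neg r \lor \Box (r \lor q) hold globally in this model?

Recall that \Box ψ holds at a world iff ψ holds at every accessible world, and \Diamond ψ holds iff ψ holds at some accessible world.
Let φ = \Diamond \neg r \lor \Box (r \lor q). Evaluate φ at each world:
  w0 (successors {w0, w3}): φ is true.
  w1 (successors {w2, w4}): φ is true.
  w2 (successors {w1, w3, w4}): φ is true.
  w3 (successors {w1, w4}): φ is true.
  w4 (successors {w0, w1, w2, w4}): φ is true.
For instance, at w3:
  At w3: \Diamond \neg r is true, \Box (r \lor q) is false, so \Diamond \neg r \lor \Box (r \lor q) is true.
    At w3: \Diamond \neg r requires \neg r at some successor in {w1, w4}.
      \neg r holds at w1, so \Diamond \neg r is true at w3.
    At w3: \Box (r \lor q) requires r \lor q at every successor {w1, w4}.
      r \lor q fails at w1, so \Box (r \lor q) is false at w3.

Yes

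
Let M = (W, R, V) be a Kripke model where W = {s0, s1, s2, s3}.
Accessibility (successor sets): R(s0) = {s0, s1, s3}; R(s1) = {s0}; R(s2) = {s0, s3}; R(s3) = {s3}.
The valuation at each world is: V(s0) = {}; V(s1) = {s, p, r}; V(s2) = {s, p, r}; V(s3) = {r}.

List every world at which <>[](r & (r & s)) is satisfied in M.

none

Let φ = <>[](r & (r & s)). Evaluate φ at each world:
  s0 (successors {s0, s1, s3}): φ is false.
  s1 (successors {s0}): φ is false.
  s2 (successors {s0, s3}): φ is false.
  s3 (successors {s3}): φ is false.
For instance, at s2:
  At s2: <>[](r & (r & s)) requires [](r & (r & s)) at some successor in {s0, s3}.
    At s0: [](r & (r & s)) is false.
    At s3: [](r & (r & s)) is false.
  So <>[](r & (r & s)) is false at s2.
Satisfying worlds: none.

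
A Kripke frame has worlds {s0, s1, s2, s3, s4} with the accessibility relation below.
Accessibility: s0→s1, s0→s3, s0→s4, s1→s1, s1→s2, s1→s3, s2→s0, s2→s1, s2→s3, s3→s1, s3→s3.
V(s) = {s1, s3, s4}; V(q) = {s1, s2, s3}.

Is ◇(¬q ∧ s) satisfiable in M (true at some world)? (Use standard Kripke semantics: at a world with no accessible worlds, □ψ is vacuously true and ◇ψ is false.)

Yes

Let φ = ◇(¬q ∧ s). Evaluate φ at each world:
  s0 (successors {s1, s3, s4}): φ is true.
  s1 (successors {s1, s2, s3}): φ is false.
  s2 (successors {s0, s1, s3}): φ is false.
  s3 (successors {s1, s3}): φ is false.
  s4 (successors ∅): φ is false.
Detail at s0 (witness):
  At s0: ◇(¬q ∧ s) requires ¬q ∧ s at some successor in {s1, s3, s4}.
    ¬q ∧ s holds at s4, so ◇(¬q ∧ s) is true at s0.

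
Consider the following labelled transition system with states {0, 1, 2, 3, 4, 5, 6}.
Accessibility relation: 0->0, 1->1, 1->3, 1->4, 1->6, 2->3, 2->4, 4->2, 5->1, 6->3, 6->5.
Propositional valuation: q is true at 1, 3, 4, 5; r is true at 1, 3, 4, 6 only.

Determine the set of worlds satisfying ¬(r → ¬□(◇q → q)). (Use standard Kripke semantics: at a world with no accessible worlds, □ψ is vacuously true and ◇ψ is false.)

3, 6

Let φ = ¬(r → ¬□(◇q → q)). Evaluate φ at each world:
  0 (successors {0}): φ is false.
  1 (successors {1, 3, 4, 6}): φ is false.
  2 (successors {3, 4}): φ is false.
  3 (successors ∅): φ is true.
  4 (successors {2}): φ is false.
  5 (successors {1}): φ is false.
  6 (successors {3, 5}): φ is true.
For instance, at 5:
  At 5: r → ¬□(◇q → q) is true, so ¬(r → ¬□(◇q → q)) is false.
    At 5: r is false, ¬□(◇q → q) is false, so r → ¬□(◇q → q) is true.
      At 5: □(◇q → q) is true, so ¬□(◇q → q) is false.
Satisfying worlds: {3, 6}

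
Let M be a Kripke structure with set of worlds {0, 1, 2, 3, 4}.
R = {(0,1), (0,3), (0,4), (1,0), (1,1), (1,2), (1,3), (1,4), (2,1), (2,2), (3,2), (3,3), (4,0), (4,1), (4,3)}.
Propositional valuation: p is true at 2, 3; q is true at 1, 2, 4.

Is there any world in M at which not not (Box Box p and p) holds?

No

Let φ = not not (Box Box p and p). Evaluate φ at each world:
  0 (successors {1, 3, 4}): φ is false.
  1 (successors {0, 1, 2, 3, 4}): φ is false.
  2 (successors {1, 2}): φ is false.
  3 (successors {2, 3}): φ is false.
  4 (successors {0, 1, 3}): φ is false.
For instance, at 0:
  At 0: not (Box Box p and p) is true, so not not (Box Box p and p) is false.
    At 0: Box Box p and p is false, so not (Box Box p and p) is true.
      At 0: Box Box p is false, p is false, so Box Box p and p is false.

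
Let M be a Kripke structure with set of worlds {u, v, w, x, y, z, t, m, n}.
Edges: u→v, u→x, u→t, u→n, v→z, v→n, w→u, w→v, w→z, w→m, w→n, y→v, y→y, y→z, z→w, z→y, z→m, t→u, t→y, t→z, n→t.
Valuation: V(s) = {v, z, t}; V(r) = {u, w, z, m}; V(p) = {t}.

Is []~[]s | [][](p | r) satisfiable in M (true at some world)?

Let φ = []~[]s | [][](p | r). Evaluate φ at each world:
  u (successors {v, x, t, n}): φ is false.
  v (successors {z, n}): φ is false.
  w (successors {u, v, z, m, n}): φ is false.
  x (successors ∅): φ is true.
  y (successors {v, y, z}): φ is true.
  z (successors {w, y, m}): φ is false.
  t (successors {u, y, z}): φ is true.
  m (successors ∅): φ is true.
  n (successors {t}): φ is true.
Detail at x (witness):
  At x: []~[]s is true, [][](p | r) is true, so []~[]s | [][](p | r) is true.
    At x: no accessible worlds, so []~[]s holds vacuously.
    At x: no accessible worlds, so [][](p | r) holds vacuously.

Yes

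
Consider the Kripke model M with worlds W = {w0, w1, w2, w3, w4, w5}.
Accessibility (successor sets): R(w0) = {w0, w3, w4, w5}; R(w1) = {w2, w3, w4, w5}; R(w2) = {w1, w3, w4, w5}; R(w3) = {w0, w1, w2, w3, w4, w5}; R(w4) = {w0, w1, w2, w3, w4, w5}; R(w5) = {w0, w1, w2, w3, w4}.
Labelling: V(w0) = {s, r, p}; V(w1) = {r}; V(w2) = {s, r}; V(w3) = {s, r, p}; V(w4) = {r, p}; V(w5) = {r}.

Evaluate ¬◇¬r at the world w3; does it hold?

Yes

Recall that ◇ψ holds at a world iff ψ holds at some accessible world.
At w3: ◇¬r is false, so ¬◇¬r is true.
  At w3: ◇¬r requires ¬r at some successor in {w0, w1, w2, w3, w4, w5}.
    At w0: ¬r is false.
    At w1: ¬r is false.
    At w2: ¬r is false.
    At w3: ¬r is false.
    At w4: ¬r is false.
    At w5: ¬r is false.
  So ◇¬r is false at w3.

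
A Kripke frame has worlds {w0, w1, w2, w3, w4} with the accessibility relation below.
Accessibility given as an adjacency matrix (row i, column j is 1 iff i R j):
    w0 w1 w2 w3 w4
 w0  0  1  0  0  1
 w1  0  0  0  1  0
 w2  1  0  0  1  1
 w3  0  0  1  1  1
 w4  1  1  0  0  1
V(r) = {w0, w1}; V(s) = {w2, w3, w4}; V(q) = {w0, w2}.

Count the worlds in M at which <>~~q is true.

Recall that <>ψ holds at a world iff ψ holds at some accessible world.
Let φ = <>~~q. Evaluate φ at each world:
  w0 (successors {w1, w4}): φ is false.
  w1 (successors {w3}): φ is false.
  w2 (successors {w0, w3, w4}): φ is true.
  w3 (successors {w2, w3, w4}): φ is true.
  w4 (successors {w0, w1, w4}): φ is true.
For instance, at w0:
  At w0: <>~~q requires ~~q at some successor in {w1, w4}.
    At w1: ~~q is false.
    At w4: ~~q is false.
  So <>~~q is false at w0.
Satisfying worlds: {w2, w3, w4}

3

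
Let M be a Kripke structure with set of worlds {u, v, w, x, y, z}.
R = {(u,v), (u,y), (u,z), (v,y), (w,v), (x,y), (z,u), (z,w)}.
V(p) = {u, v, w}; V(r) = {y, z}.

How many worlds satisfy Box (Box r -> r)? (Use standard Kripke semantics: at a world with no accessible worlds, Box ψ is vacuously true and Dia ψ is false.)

4

Recall that Box ψ holds at a world iff ψ holds at every accessible world, and Dia ψ holds iff ψ holds at some accessible world.
Let φ = Box (Box r -> r). Evaluate φ at each world:
  u (successors {v, y, z}): φ is false.
  v (successors {y}): φ is true.
  w (successors {v}): φ is false.
  x (successors {y}): φ is true.
  y (successors ∅): φ is true.
  z (successors {u, w}): φ is true.
For instance, at v:
  At v: Box (Box r -> r) requires Box r -> r at every successor {y}.
      At y: Box r is true, r is true, so Box r -> r is true.
  So Box (Box r -> r) is true at v.
Satisfying worlds: {v, x, y, z}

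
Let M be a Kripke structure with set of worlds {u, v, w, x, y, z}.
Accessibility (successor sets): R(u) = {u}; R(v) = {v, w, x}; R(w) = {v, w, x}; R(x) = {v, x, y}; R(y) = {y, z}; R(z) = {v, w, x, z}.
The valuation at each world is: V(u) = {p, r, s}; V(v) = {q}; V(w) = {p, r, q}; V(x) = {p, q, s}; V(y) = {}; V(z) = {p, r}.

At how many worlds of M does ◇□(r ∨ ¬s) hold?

Recall that □ψ holds at a world iff ψ holds at every accessible world, and ◇ψ holds iff ψ holds at some accessible world.
Let φ = ◇□(r ∨ ¬s). Evaluate φ at each world:
  u (successors {u}): φ is true.
  v (successors {v, w, x}): φ is false.
  w (successors {v, w, x}): φ is false.
  x (successors {v, x, y}): φ is true.
  y (successors {y, z}): φ is true.
  z (successors {v, w, x, z}): φ is false.
For instance, at y:
  At y: ◇□(r ∨ ¬s) requires □(r ∨ ¬s) at some successor in {y, z}.
    □(r ∨ ¬s) holds at y, so ◇□(r ∨ ¬s) is true at y.
      At y: □(r ∨ ¬s) requires r ∨ ¬s at every successor {y, z}.
        At y: r ∨ ¬s is true.
        At z: r ∨ ¬s is true.
      So □(r ∨ ¬s) is true at y.
Satisfying worlds: {u, x, y}

3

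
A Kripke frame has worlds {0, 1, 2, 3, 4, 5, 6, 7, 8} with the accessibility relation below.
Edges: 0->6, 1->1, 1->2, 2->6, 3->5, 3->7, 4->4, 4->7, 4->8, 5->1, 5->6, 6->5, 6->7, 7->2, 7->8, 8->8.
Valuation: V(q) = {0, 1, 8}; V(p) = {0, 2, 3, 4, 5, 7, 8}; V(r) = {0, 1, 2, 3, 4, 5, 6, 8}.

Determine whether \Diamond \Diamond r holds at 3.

Yes

At 3: \Diamond \Diamond r requires \Diamond r at some successor in {5, 7}.
  \Diamond r holds at 5, so \Diamond \Diamond r is true at 3.
    At 5: \Diamond r requires r at some successor in {1, 6}.
      r holds at 1, so \Diamond r is true at 5.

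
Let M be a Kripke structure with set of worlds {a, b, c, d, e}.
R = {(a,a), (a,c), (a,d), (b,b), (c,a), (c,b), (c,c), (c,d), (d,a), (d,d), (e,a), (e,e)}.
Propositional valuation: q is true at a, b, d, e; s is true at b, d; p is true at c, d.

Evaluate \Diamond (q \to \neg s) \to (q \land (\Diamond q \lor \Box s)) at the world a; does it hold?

Yes

At a: \Diamond (q \to \neg s) is true, q \land (\Diamond q \lor \Box s) is true, so \Diamond (q \to \neg s) \to (q \land (\Diamond q \lor \Box s)) is true.
  At a: \Diamond (q \to \neg s) requires q \to \neg s at some successor in {a, c, d}.
    q \to \neg s holds at a, so \Diamond (q \to \neg s) is true at a.
  At a: q is true, \Diamond q \lor \Box s is true, so q \land (\Diamond q \lor \Box s) is true.
    At a: \Diamond q is true, \Box s is false, so \Diamond q \lor \Box s is true.
      At a: \Diamond q requires q at some successor in {a, c, d}.
        q holds at a, so \Diamond q is true at a.
      At a: \Box s requires s at every successor {a, c, d}.
        s fails at a, so \Box s is false at a.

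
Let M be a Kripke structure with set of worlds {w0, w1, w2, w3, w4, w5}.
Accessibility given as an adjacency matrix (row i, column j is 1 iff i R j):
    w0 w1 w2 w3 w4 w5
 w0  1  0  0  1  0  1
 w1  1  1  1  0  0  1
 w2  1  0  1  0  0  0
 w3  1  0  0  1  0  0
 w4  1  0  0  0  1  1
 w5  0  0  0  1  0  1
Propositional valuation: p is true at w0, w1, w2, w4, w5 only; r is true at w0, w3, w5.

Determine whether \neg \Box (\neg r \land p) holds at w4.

Yes

Recall that \Box ψ holds at a world iff ψ holds at every accessible world, and \Diamond ψ holds iff ψ holds at some accessible world.
At w4: \Box (\neg r \land p) is false, so \neg \Box (\neg r \land p) is true.
  At w4: \Box (\neg r \land p) requires \neg r \land p at every successor {w0, w4, w5}.
    \neg r \land p fails at w0, so \Box (\neg r \land p) is false at w4.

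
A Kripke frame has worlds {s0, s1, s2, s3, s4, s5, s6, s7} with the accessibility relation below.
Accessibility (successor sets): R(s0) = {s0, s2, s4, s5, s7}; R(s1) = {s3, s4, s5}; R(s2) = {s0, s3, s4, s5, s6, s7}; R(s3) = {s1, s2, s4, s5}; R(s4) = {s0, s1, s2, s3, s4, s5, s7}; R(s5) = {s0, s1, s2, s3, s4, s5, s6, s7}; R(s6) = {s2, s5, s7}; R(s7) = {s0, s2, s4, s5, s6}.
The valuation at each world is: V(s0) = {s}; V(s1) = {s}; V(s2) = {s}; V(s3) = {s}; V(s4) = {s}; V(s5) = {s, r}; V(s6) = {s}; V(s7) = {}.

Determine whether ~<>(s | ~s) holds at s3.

At s3: <>(s | ~s) is true, so ~<>(s | ~s) is false.
  At s3: <>(s | ~s) requires s | ~s at some successor in {s1, s2, s4, s5}.
    s | ~s holds at s1, so <>(s | ~s) is true at s3.

No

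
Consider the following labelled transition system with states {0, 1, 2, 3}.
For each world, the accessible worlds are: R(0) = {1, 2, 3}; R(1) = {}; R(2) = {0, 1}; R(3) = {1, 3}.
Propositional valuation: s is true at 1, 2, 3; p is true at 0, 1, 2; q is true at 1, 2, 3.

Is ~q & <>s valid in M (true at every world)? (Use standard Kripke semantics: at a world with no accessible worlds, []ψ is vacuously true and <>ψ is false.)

No

Let φ = ~q & <>s. Evaluate φ at each world:
  0 (successors {1, 2, 3}): φ is true.
  1 (successors ∅): φ is false.
  2 (successors {0, 1}): φ is false.
  3 (successors {1, 3}): φ is false.
Detail at 1 (counterexample):
  At 1: ~q is false, <>s is false, so ~q & <>s is false.
    At 1: no accessible worlds, so <>s is false.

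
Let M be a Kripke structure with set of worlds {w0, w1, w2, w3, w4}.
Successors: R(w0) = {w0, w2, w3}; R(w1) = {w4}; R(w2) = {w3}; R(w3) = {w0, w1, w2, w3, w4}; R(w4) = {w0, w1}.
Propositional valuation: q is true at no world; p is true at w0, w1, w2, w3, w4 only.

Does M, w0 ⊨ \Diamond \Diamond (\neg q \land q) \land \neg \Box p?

At w0: \Diamond \Diamond (\neg q \land q) is false, \neg \Box p is false, so \Diamond \Diamond (\neg q \land q) \land \neg \Box p is false.
  At w0: \Diamond \Diamond (\neg q \land q) requires \Diamond (\neg q \land q) at some successor in {w0, w2, w3}.
    At w0: \Diamond (\neg q \land q) is false.
    At w2: \Diamond (\neg q \land q) is false.
    At w3: \Diamond (\neg q \land q) is false.
  So \Diamond \Diamond (\neg q \land q) is false at w0.
  At w0: \Box p is true, so \neg \Box p is false.
    At w0: \Box p requires p at every successor {w0, w2, w3}.
      At w0: p is true.
      At w2: p is true.
      At w3: p is true.
    So \Box p is true at w0.

No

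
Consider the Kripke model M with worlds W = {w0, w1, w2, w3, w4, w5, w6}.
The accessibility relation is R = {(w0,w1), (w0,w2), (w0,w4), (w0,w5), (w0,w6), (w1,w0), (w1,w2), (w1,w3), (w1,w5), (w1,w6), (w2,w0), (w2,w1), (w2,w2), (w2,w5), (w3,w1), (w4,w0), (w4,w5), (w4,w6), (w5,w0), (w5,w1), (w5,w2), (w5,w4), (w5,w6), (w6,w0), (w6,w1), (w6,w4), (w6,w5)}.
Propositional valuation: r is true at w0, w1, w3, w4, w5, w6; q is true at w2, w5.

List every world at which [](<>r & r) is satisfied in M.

Recall that []ψ holds at a world iff ψ holds at every accessible world, and <>ψ holds iff ψ holds at some accessible world.
Let φ = [](<>r & r). Evaluate φ at each world:
  w0 (successors {w1, w2, w4, w5, w6}): φ is false.
  w1 (successors {w0, w2, w3, w5, w6}): φ is false.
  w2 (successors {w0, w1, w2, w5}): φ is false.
  w3 (successors {w1}): φ is true.
  w4 (successors {w0, w5, w6}): φ is true.
  w5 (successors {w0, w1, w2, w4, w6}): φ is false.
  w6 (successors {w0, w1, w4, w5}): φ is true.
For instance, at w1:
  At w1: [](<>r & r) requires <>r & r at every successor {w0, w2, w3, w5, w6}.
    <>r & r fails at w2, so [](<>r & r) is false at w1.
      At w2: <>r is true, r is false, so <>r & r is false.
Satisfying worlds: {w3, w4, w6}

w3, w4, w6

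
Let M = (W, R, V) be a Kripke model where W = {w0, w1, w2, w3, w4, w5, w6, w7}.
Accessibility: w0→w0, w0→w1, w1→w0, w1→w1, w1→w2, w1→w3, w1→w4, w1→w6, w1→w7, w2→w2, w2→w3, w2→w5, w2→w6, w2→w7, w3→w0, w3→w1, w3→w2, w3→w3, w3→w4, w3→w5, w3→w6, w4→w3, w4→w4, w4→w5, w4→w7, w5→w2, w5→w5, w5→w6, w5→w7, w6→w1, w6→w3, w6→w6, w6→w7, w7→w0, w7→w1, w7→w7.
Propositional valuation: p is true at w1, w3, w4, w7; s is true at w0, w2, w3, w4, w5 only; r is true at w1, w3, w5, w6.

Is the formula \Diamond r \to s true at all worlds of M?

Recall that \Diamond ψ holds at a world iff ψ holds at some accessible world.
Let φ = \Diamond r \to s. Evaluate φ at each world:
  w0 (successors {w0, w1}): φ is true.
  w1 (successors {w0, w1, w2, w3, w4, w6, w7}): φ is false.
  w2 (successors {w2, w3, w5, w6, w7}): φ is true.
  w3 (successors {w0, w1, w2, w3, w4, w5, w6}): φ is true.
  w4 (successors {w3, w4, w5, w7}): φ is true.
  w5 (successors {w2, w5, w6, w7}): φ is true.
  w6 (successors {w1, w3, w6, w7}): φ is false.
  w7 (successors {w0, w1, w7}): φ is false.
Detail at w1 (counterexample):
  At w1: \Diamond r is true, s is false, so \Diamond r \to s is false.
    At w1: \Diamond r requires r at some successor in {w0, w1, w2, w3, w4, w6, w7}.
      r holds at w1, so \Diamond r is true at w1.

No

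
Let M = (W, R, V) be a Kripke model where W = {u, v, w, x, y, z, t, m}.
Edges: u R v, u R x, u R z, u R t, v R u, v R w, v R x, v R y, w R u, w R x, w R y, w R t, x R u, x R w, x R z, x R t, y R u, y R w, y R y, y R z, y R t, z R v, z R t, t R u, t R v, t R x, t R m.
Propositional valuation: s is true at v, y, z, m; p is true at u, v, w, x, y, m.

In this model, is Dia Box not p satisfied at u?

At u: Dia Box not p requires Box not p at some successor in {v, x, z, t}.
  At v: Box not p is false.
  At x: Box not p is false.
  At z: Box not p is false.
  At t: Box not p is false.
So Dia Box not p is false at u.

No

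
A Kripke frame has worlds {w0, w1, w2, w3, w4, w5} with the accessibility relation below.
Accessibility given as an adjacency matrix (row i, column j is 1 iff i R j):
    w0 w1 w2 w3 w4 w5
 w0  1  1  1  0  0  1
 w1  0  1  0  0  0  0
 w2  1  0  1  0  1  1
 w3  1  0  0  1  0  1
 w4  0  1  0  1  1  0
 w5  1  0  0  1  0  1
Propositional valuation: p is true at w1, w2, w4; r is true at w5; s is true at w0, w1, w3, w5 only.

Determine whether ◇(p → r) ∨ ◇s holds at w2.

Recall that ◇ψ holds at a world iff ψ holds at some accessible world.
At w2: ◇(p → r) is true, ◇s is true, so ◇(p → r) ∨ ◇s is true.
  At w2: ◇(p → r) requires p → r at some successor in {w0, w2, w4, w5}.
    p → r holds at w0, so ◇(p → r) is true at w2.
  At w2: ◇s requires s at some successor in {w0, w2, w4, w5}.
    s holds at w0, so ◇s is true at w2.

Yes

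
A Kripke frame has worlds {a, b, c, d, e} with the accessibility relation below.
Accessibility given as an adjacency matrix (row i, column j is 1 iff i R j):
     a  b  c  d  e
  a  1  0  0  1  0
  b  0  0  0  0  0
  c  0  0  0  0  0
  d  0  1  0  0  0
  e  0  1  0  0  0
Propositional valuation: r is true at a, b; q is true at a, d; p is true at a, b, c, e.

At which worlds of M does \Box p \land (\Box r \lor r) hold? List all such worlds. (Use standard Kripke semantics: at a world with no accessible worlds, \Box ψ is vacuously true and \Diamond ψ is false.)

Let φ = \Box p \land (\Box r \lor r). Evaluate φ at each world:
  a (successors {a, d}): φ is false.
  b (successors ∅): φ is true.
  c (successors ∅): φ is true.
  d (successors {b}): φ is true.
  e (successors {b}): φ is true.
For instance, at a:
  At a: \Box p is false, \Box r \lor r is true, so \Box p \land (\Box r \lor r) is false.
    At a: \Box p requires p at every successor {a, d}.
      p fails at d, so \Box p is false at a.
    At a: \Box r is false, r is true, so \Box r \lor r is true.
      At a: \Box r requires r at every successor {a, d}.
        r fails at d, so \Box r is false at a.
Satisfying worlds: {b, c, d, e}

b, c, d, e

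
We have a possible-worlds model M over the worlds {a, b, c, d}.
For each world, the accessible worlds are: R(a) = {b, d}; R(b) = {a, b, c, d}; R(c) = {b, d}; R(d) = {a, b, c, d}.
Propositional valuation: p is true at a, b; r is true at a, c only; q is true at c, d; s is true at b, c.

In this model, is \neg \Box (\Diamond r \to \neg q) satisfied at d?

Recall that \Box ψ holds at a world iff ψ holds at every accessible world, and \Diamond ψ holds iff ψ holds at some accessible world.
At d: \Box (\Diamond r \to \neg q) is false, so \neg \Box (\Diamond r \to \neg q) is true.
  At d: \Box (\Diamond r \to \neg q) requires \Diamond r \to \neg q at every successor {a, b, c, d}.
    \Diamond r \to \neg q fails at d, so \Box (\Diamond r \to \neg q) is false at d.
      At d: \Diamond r is true, \neg q is false, so \Diamond r \to \neg q is false.

Yes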